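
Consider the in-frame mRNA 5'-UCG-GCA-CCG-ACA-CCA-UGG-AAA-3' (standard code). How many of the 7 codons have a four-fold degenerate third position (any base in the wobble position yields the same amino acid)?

5

Codon 1 UCG (Ser): third position 4-fold.
Codon 2 GCA (Ala): third position 4-fold.
Codon 3 CCG (Pro): third position 4-fold.
Codon 4 ACA (Thr): third position 4-fold.
Codon 5 CCA (Pro): third position 4-fold.
Codon 6 UGG (Trp): third position 1-fold.
Codon 7 AAA (Lys): third position 2-fold.
Four-fold degenerate third positions: 5.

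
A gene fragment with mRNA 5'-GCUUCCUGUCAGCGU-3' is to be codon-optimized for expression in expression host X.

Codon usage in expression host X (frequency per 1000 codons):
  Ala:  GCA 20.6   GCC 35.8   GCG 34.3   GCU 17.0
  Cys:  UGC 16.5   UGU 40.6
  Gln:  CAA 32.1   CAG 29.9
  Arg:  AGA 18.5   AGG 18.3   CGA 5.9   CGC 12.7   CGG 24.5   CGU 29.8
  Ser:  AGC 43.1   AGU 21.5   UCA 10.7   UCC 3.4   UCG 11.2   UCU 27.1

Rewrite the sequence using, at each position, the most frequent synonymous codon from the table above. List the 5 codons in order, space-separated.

Codon 1 (Ala): best is GCC at 35.8.
Codon 2 (Ser): best is AGC at 43.1.
Codon 3 (Cys): best is UGU at 40.6.
Codon 4 (Gln): best is CAA at 32.1.
Codon 5 (Arg): best is CGU at 29.8.

GCC AGC UGU CAA CGU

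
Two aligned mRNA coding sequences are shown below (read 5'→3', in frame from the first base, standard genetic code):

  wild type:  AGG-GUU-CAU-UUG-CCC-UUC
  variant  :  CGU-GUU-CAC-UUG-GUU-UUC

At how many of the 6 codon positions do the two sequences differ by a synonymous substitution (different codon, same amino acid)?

Codon 1: AGG Arg / CGU Arg — synonymous.
Codon 2: GUU Val / GUU Val — identical.
Codon 3: CAU His / CAC His — synonymous.
Codon 4: UUG Leu / UUG Leu — identical.
Codon 5: CCC Pro / GUU Val — nonsynonymous.
Codon 6: UUC Phe / UUC Phe — identical.
Synonymous differences: 2.

2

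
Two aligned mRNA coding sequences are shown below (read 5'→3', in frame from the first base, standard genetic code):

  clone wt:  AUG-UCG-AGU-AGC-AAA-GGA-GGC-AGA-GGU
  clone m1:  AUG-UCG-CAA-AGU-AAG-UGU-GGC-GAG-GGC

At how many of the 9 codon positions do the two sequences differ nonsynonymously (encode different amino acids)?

3

Codon 1: AUG Met / AUG Met — identical.
Codon 2: UCG Ser / UCG Ser — identical.
Codon 3: AGU Ser / CAA Gln — nonsynonymous.
Codon 4: AGC Ser / AGU Ser — synonymous.
Codon 5: AAA Lys / AAG Lys — synonymous.
Codon 6: GGA Gly / UGU Cys — nonsynonymous.
Codon 7: GGC Gly / GGC Gly — identical.
Codon 8: AGA Arg / GAG Glu — nonsynonymous.
Codon 9: GGU Gly / GGC Gly — synonymous.
Nonsynonymous differences: 3.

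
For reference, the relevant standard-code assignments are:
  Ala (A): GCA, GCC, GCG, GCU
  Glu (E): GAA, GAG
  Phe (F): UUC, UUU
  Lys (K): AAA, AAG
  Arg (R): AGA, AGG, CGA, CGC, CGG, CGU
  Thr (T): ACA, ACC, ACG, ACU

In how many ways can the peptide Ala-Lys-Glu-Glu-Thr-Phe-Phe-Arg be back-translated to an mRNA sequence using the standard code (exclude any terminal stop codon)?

3072

Ala: 4 codons.
Lys: 2 codons.
Glu: 2 codons.
Glu: 2 codons.
Thr: 4 codons.
Phe: 2 codons.
Phe: 2 codons.
Arg: 6 codons.
4 × 2 × 2 × 2 × 4 × 2 × 2 × 6 = 3072.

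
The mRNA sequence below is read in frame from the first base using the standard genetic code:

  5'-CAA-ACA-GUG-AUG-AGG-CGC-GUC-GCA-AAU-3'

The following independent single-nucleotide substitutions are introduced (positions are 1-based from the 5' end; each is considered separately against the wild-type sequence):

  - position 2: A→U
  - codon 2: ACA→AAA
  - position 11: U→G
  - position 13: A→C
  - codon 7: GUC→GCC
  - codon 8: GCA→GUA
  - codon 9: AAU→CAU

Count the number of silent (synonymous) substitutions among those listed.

1

Codon 1: CAA (Gln) → CUA (Leu) — missense.
Codon 2: ACA (Thr) → AAA (Lys) — missense.
Codon 4: AUG (Met) → AGG (Arg) — missense.
Codon 5: AGG (Arg) → CGG (Arg) — synonymous.
Codon 7: GUC (Val) → GCC (Ala) — missense.
Codon 8: GCA (Ala) → GUA (Val) — missense.
Codon 9: AAU (Asn) → CAU (His) — missense.
Synonymous: 1 of 7.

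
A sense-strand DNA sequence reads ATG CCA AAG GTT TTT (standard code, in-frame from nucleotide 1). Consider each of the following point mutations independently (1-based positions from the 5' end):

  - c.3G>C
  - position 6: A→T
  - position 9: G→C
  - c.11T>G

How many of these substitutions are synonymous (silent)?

1

Codon 1: ATG (Met) → ATC (Ile) — missense.
Codon 2: CCA (Pro) → CCT (Pro) — synonymous.
Codon 3: AAG (Lys) → AAC (Asn) — missense.
Codon 4: GTT (Val) → GGT (Gly) — missense.
Synonymous: 1 of 4.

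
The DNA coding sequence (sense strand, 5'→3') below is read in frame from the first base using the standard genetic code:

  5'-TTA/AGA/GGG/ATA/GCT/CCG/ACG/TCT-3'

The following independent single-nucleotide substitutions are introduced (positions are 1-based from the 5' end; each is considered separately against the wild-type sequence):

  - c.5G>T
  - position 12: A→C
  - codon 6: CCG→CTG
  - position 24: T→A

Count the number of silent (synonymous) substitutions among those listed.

Codon 2: AGA (Arg) → ATA (Ile) — missense.
Codon 4: ATA (Ile) → ATC (Ile) — synonymous.
Codon 6: CCG (Pro) → CTG (Leu) — missense.
Codon 8: TCT (Ser) → TCA (Ser) — synonymous.
Synonymous: 2 of 4.

2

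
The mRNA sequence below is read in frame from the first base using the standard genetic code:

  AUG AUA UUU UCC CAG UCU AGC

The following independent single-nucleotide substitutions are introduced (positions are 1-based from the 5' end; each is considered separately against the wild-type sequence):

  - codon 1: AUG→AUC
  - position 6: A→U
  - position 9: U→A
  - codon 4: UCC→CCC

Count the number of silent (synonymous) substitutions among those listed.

1

Codon 1: AUG (Met) → AUC (Ile) — missense.
Codon 2: AUA (Ile) → AUU (Ile) — synonymous.
Codon 3: UUU (Phe) → UUA (Leu) — missense.
Codon 4: UCC (Ser) → CCC (Pro) — missense.
Synonymous: 1 of 4.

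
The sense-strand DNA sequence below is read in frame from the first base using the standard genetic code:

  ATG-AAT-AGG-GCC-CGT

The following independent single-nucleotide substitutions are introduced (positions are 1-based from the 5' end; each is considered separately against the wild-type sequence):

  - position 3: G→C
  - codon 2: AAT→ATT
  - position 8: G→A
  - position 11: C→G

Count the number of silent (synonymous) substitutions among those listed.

0

Codon 1: ATG (Met) → ATC (Ile) — missense.
Codon 2: AAT (Asn) → ATT (Ile) — missense.
Codon 3: AGG (Arg) → AAG (Lys) — missense.
Codon 4: GCC (Ala) → GGC (Gly) — missense.
Synonymous: 0 of 4.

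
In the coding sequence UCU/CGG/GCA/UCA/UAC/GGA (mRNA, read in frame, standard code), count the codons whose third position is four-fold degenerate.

5

Codon 1 UCU (Ser): third position 4-fold.
Codon 2 CGG (Arg): third position 4-fold.
Codon 3 GCA (Ala): third position 4-fold.
Codon 4 UCA (Ser): third position 4-fold.
Codon 5 UAC (Tyr): third position 2-fold.
Codon 6 GGA (Gly): third position 4-fold.
Four-fold degenerate third positions: 5.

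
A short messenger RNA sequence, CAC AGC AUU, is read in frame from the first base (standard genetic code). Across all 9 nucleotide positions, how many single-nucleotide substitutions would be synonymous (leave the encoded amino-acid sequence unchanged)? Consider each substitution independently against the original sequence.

4

Codon 1 (CAC, His): 1 synonymous substitution.
Codon 2 (AGC, Ser): 1 synonymous substitution.
Codon 3 (AUU, Ile): 2 synonymous substitutions.
Total: 1 + 1 + 2 = 4.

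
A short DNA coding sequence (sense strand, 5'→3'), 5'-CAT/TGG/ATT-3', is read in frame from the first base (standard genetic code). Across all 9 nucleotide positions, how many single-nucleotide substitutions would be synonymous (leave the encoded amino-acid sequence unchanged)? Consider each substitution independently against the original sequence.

Codon 1 (CAT, His): 1 synonymous substitution.
Codon 2 (TGG, Trp): 0 synonymous substitutions.
Codon 3 (ATT, Ile): 2 synonymous substitutions.
Total: 1 + 0 + 2 = 3.

3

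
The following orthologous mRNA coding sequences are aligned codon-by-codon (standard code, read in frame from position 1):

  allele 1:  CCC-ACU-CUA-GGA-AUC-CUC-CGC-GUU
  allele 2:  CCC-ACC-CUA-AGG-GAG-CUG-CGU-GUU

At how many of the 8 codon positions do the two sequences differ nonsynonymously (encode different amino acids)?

Codon 1: CCC Pro / CCC Pro — identical.
Codon 2: ACU Thr / ACC Thr — synonymous.
Codon 3: CUA Leu / CUA Leu — identical.
Codon 4: GGA Gly / AGG Arg — nonsynonymous.
Codon 5: AUC Ile / GAG Glu — nonsynonymous.
Codon 6: CUC Leu / CUG Leu — synonymous.
Codon 7: CGC Arg / CGU Arg — synonymous.
Codon 8: GUU Val / GUU Val — identical.
Nonsynonymous differences: 2.

2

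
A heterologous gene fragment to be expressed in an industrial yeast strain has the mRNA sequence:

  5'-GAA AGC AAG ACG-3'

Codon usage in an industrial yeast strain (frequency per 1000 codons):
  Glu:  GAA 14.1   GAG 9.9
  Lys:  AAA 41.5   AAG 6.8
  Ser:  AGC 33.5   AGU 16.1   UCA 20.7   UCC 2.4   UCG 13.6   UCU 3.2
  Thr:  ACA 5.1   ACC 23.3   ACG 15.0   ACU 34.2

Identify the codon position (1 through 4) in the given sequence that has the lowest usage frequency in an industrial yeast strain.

Codon 1 GAA (Glu): 14.1 per 1000.
Codon 2 AGC (Ser): 33.5 per 1000.
Codon 3 AAG (Lys): 6.8 per 1000.
Codon 4 ACG (Thr): 15.0 per 1000.
Lowest frequency is 6.8 at codon 3.

3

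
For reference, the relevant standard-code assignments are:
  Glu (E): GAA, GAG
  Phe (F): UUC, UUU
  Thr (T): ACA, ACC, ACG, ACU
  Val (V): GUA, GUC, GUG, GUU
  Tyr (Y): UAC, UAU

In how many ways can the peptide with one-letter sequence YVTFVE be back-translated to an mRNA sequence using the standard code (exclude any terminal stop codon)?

512

Tyr: 2 codons.
Val: 4 codons.
Thr: 4 codons.
Phe: 2 codons.
Val: 4 codons.
Glu: 2 codons.
2 × 4 × 4 × 2 × 4 × 2 = 512.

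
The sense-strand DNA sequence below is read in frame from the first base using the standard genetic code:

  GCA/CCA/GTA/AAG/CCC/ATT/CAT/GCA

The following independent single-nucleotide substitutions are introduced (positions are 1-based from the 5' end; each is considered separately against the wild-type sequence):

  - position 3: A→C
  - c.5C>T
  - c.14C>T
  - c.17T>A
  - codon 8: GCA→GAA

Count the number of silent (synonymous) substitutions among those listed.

Codon 1: GCA (Ala) → GCC (Ala) — synonymous.
Codon 2: CCA (Pro) → CTA (Leu) — missense.
Codon 5: CCC (Pro) → CTC (Leu) — missense.
Codon 6: ATT (Ile) → AAT (Asn) — missense.
Codon 8: GCA (Ala) → GAA (Glu) — missense.
Synonymous: 1 of 5.

1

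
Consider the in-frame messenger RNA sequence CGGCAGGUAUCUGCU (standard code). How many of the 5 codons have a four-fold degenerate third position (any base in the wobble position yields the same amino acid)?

Codon 1 CGG (Arg): third position 4-fold.
Codon 2 CAG (Gln): third position 2-fold.
Codon 3 GUA (Val): third position 4-fold.
Codon 4 UCU (Ser): third position 4-fold.
Codon 5 GCU (Ala): third position 4-fold.
Four-fold degenerate third positions: 4.

4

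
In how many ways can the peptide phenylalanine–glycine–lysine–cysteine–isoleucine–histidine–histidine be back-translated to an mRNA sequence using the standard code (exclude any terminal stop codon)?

Phe: 2 codons.
Gly: 4 codons.
Lys: 2 codons.
Cys: 2 codons.
Ile: 3 codons.
His: 2 codons.
His: 2 codons.
2 × 4 × 2 × 2 × 3 × 2 × 2 = 384.

384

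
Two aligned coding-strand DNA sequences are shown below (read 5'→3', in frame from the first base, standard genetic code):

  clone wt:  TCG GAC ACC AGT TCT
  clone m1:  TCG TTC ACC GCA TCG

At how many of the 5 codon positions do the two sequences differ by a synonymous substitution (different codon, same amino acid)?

1

Codon 1: TCG Ser / TCG Ser — identical.
Codon 2: GAC Asp / TTC Phe — nonsynonymous.
Codon 3: ACC Thr / ACC Thr — identical.
Codon 4: AGT Ser / GCA Ala — nonsynonymous.
Codon 5: TCT Ser / TCG Ser — synonymous.
Synonymous differences: 1.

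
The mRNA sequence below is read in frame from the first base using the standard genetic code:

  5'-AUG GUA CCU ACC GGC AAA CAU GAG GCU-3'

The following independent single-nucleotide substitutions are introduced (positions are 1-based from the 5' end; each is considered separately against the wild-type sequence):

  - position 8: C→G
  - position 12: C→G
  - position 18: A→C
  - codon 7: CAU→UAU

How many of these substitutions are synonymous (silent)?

1

Codon 3: CCU (Pro) → CGU (Arg) — missense.
Codon 4: ACC (Thr) → ACG (Thr) — synonymous.
Codon 6: AAA (Lys) → AAC (Asn) — missense.
Codon 7: CAU (His) → UAU (Tyr) — missense.
Synonymous: 1 of 4.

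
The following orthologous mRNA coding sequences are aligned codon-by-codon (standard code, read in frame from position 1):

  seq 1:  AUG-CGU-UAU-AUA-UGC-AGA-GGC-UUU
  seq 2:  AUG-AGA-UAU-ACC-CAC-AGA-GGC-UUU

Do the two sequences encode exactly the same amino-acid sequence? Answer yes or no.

no

Codon 1: AUG Met / AUG Met — identical.
Codon 2: CGU Arg / AGA Arg — synonymous.
Codon 3: UAU Tyr / UAU Tyr — identical.
Codon 4: AUA Ile / ACC Thr — nonsynonymous.
Codon 5: UGC Cys / CAC His — nonsynonymous.
Codon 6: AGA Arg / AGA Arg — identical.
Codon 7: GGC Gly / GGC Gly — identical.
Codon 8: UUU Phe / UUU Phe — identical.
Nonsynonymous differences: 2 → different protein.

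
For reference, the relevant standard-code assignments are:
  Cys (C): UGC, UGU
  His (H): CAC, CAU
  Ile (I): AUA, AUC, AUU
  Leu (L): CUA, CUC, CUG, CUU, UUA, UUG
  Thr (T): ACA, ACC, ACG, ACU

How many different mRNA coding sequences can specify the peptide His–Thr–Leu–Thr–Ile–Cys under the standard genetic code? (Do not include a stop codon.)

His: 2 codons.
Thr: 4 codons.
Leu: 6 codons.
Thr: 4 codons.
Ile: 3 codons.
Cys: 2 codons.
2 × 4 × 6 × 4 × 3 × 2 = 1152.

1152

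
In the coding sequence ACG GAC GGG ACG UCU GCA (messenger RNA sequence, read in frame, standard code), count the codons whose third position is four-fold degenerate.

5

Codon 1 ACG (Thr): third position 4-fold.
Codon 2 GAC (Asp): third position 2-fold.
Codon 3 GGG (Gly): third position 4-fold.
Codon 4 ACG (Thr): third position 4-fold.
Codon 5 UCU (Ser): third position 4-fold.
Codon 6 GCA (Ala): third position 4-fold.
Four-fold degenerate third positions: 5.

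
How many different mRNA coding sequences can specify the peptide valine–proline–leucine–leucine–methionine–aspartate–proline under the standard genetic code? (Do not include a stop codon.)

4608

Val: 4 codons.
Pro: 4 codons.
Leu: 6 codons.
Leu: 6 codons.
Met: 1 codon.
Asp: 2 codons.
Pro: 4 codons.
4 × 4 × 6 × 6 × 1 × 2 × 4 = 4608.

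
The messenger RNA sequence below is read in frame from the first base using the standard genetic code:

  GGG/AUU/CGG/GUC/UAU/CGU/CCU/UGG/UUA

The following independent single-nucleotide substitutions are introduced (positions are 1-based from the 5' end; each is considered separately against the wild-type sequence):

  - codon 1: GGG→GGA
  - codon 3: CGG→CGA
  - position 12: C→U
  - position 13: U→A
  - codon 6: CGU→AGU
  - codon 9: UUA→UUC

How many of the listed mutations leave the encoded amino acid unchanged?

3

Codon 1: GGG (Gly) → GGA (Gly) — synonymous.
Codon 3: CGG (Arg) → CGA (Arg) — synonymous.
Codon 4: GUC (Val) → GUU (Val) — synonymous.
Codon 5: UAU (Tyr) → AAU (Asn) — missense.
Codon 6: CGU (Arg) → AGU (Ser) — missense.
Codon 9: UUA (Leu) → UUC (Phe) — missense.
Synonymous: 3 of 6.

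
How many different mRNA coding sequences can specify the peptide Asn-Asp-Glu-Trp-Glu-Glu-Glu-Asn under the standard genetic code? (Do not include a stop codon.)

128

Asn: 2 codons.
Asp: 2 codons.
Glu: 2 codons.
Trp: 1 codon.
Glu: 2 codons.
Glu: 2 codons.
Glu: 2 codons.
Asn: 2 codons.
2 × 2 × 2 × 1 × 2 × 2 × 2 × 2 = 128.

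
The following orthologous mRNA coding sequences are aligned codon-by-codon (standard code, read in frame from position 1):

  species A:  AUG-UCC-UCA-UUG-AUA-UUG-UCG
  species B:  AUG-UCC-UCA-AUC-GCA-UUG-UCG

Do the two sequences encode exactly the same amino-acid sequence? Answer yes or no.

no

Codon 1: AUG Met / AUG Met — identical.
Codon 2: UCC Ser / UCC Ser — identical.
Codon 3: UCA Ser / UCA Ser — identical.
Codon 4: UUG Leu / AUC Ile — nonsynonymous.
Codon 5: AUA Ile / GCA Ala — nonsynonymous.
Codon 6: UUG Leu / UUG Leu — identical.
Codon 7: UCG Ser / UCG Ser — identical.
Nonsynonymous differences: 2 → different protein.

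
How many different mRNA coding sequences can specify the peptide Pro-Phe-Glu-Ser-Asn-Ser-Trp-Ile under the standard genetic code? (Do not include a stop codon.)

Pro: 4 codons.
Phe: 2 codons.
Glu: 2 codons.
Ser: 6 codons.
Asn: 2 codons.
Ser: 6 codons.
Trp: 1 codon.
Ile: 3 codons.
4 × 2 × 2 × 6 × 2 × 6 × 1 × 3 = 3456.

3456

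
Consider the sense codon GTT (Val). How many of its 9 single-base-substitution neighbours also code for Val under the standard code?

3

Position 1: none → 0 synonymous.
Position 2: none → 0 synonymous.
Position 3: GTC, GTA, GTG → 3 synonymous.
Total: 0 + 0 + 3 = 3.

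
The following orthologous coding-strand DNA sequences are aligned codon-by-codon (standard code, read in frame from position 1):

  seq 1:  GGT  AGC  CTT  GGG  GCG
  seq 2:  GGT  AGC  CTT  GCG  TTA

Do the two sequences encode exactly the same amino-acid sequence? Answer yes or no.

no

Codon 1: GGT Gly / GGT Gly — identical.
Codon 2: AGC Ser / AGC Ser — identical.
Codon 3: CTT Leu / CTT Leu — identical.
Codon 4: GGG Gly / GCG Ala — nonsynonymous.
Codon 5: GCG Ala / TTA Leu — nonsynonymous.
Nonsynonymous differences: 2 → different protein.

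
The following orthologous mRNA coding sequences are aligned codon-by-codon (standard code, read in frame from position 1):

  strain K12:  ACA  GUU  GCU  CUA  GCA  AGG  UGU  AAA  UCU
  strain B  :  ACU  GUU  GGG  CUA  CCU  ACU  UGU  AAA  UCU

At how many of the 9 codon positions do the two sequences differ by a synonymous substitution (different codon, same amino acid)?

Codon 1: ACA Thr / ACU Thr — synonymous.
Codon 2: GUU Val / GUU Val — identical.
Codon 3: GCU Ala / GGG Gly — nonsynonymous.
Codon 4: CUA Leu / CUA Leu — identical.
Codon 5: GCA Ala / CCU Pro — nonsynonymous.
Codon 6: AGG Arg / ACU Thr — nonsynonymous.
Codon 7: UGU Cys / UGU Cys — identical.
Codon 8: AAA Lys / AAA Lys — identical.
Codon 9: UCU Ser / UCU Ser — identical.
Synonymous differences: 1.

1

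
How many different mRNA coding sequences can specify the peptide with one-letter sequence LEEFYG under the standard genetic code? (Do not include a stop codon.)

Leu: 6 codons.
Glu: 2 codons.
Glu: 2 codons.
Phe: 2 codons.
Tyr: 2 codons.
Gly: 4 codons.
6 × 2 × 2 × 2 × 2 × 4 = 384.

384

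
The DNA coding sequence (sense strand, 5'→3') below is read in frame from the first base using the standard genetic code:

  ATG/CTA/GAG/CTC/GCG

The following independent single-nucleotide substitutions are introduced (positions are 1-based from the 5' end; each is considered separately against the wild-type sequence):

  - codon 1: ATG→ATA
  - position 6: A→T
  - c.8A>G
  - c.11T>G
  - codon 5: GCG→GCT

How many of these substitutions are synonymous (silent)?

Codon 1: ATG (Met) → ATA (Ile) — missense.
Codon 2: CTA (Leu) → CTT (Leu) — synonymous.
Codon 3: GAG (Glu) → GGG (Gly) — missense.
Codon 4: CTC (Leu) → CGC (Arg) — missense.
Codon 5: GCG (Ala) → GCT (Ala) — synonymous.
Synonymous: 2 of 5.

2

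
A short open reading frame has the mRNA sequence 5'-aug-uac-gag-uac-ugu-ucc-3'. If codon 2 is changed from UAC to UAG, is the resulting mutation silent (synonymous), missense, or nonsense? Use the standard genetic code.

nonsense

Position 6 falls in codon 2: UAC → Tyr.
After the substitution the codon is UAG → Stop.
The new codon is a stop codon, so this is a nonsense mutation.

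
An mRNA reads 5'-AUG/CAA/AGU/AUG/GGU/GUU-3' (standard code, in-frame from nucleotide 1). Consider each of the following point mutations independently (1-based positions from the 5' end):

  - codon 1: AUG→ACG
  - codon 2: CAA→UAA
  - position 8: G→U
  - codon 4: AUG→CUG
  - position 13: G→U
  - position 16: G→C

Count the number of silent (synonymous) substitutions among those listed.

0

Codon 1: AUG (Met) → ACG (Thr) — missense.
Codon 2: CAA (Gln) → UAA (Stop) — nonsense.
Codon 3: AGU (Ser) → AUU (Ile) — missense.
Codon 4: AUG (Met) → CUG (Leu) — missense.
Codon 5: GGU (Gly) → UGU (Cys) — missense.
Codon 6: GUU (Val) → CUU (Leu) — missense.
Synonymous: 0 of 6.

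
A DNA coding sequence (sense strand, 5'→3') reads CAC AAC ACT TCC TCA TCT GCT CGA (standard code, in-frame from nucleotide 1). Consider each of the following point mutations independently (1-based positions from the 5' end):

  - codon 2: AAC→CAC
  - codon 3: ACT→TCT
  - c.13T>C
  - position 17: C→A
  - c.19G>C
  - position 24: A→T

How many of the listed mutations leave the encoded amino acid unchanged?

Codon 2: AAC (Asn) → CAC (His) — missense.
Codon 3: ACT (Thr) → TCT (Ser) — missense.
Codon 5: TCA (Ser) → CCA (Pro) — missense.
Codon 6: TCT (Ser) → TAT (Tyr) — missense.
Codon 7: GCT (Ala) → CCT (Pro) — missense.
Codon 8: CGA (Arg) → CGT (Arg) — synonymous.
Synonymous: 1 of 6.

1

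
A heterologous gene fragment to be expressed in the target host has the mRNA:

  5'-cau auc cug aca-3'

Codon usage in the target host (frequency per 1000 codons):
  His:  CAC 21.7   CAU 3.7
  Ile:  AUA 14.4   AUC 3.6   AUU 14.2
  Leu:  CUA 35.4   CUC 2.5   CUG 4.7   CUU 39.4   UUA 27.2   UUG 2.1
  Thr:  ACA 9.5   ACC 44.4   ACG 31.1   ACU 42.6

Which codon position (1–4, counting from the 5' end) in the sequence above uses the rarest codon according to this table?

Codon 1 CAU (His): 3.7 per 1000.
Codon 2 AUC (Ile): 3.6 per 1000.
Codon 3 CUG (Leu): 4.7 per 1000.
Codon 4 ACA (Thr): 9.5 per 1000.
Lowest frequency is 3.6 at codon 2.

2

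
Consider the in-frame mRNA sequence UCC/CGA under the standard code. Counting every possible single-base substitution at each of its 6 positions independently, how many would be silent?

Codon 1 (UCC, Ser): 3 synonymous substitutions.
Codon 2 (CGA, Arg): 4 synonymous substitutions.
Total: 3 + 4 = 7.

7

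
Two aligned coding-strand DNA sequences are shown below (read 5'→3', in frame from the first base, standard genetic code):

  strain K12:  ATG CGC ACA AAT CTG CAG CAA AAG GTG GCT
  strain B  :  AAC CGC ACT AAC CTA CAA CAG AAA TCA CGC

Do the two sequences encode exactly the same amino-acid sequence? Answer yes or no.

Codon 1: ATG Met / AAC Asn — nonsynonymous.
Codon 2: CGC Arg / CGC Arg — identical.
Codon 3: ACA Thr / ACT Thr — synonymous.
Codon 4: AAT Asn / AAC Asn — synonymous.
Codon 5: CTG Leu / CTA Leu — synonymous.
Codon 6: CAG Gln / CAA Gln — synonymous.
Codon 7: CAA Gln / CAG Gln — synonymous.
Codon 8: AAG Lys / AAA Lys — synonymous.
Codon 9: GTG Val / TCA Ser — nonsynonymous.
Codon 10: GCT Ala / CGC Arg — nonsynonymous.
Nonsynonymous differences: 3 → different protein.

no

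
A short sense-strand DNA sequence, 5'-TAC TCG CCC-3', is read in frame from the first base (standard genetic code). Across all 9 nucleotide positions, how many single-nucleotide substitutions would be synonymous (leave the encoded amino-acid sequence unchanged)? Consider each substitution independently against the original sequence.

7

Codon 1 (TAC, Tyr): 1 synonymous substitution.
Codon 2 (TCG, Ser): 3 synonymous substitutions.
Codon 3 (CCC, Pro): 3 synonymous substitutions.
Total: 1 + 3 + 3 = 7.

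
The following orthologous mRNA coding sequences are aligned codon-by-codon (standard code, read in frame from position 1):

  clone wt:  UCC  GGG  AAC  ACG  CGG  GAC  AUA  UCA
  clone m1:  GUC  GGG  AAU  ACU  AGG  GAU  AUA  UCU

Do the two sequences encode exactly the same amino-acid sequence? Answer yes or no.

Codon 1: UCC Ser / GUC Val — nonsynonymous.
Codon 2: GGG Gly / GGG Gly — identical.
Codon 3: AAC Asn / AAU Asn — synonymous.
Codon 4: ACG Thr / ACU Thr — synonymous.
Codon 5: CGG Arg / AGG Arg — synonymous.
Codon 6: GAC Asp / GAU Asp — synonymous.
Codon 7: AUA Ile / AUA Ile — identical.
Codon 8: UCA Ser / UCU Ser — synonymous.
Nonsynonymous differences: 1 → different protein.

no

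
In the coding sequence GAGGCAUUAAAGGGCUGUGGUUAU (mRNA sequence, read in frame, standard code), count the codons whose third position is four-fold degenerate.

3

Codon 1 GAG (Glu): third position 2-fold.
Codon 2 GCA (Ala): third position 4-fold.
Codon 3 UUA (Leu): third position 2-fold.
Codon 4 AAG (Lys): third position 2-fold.
Codon 5 GGC (Gly): third position 4-fold.
Codon 6 UGU (Cys): third position 2-fold.
Codon 7 GGU (Gly): third position 4-fold.
Codon 8 UAU (Tyr): third position 2-fold.
Four-fold degenerate third positions: 3.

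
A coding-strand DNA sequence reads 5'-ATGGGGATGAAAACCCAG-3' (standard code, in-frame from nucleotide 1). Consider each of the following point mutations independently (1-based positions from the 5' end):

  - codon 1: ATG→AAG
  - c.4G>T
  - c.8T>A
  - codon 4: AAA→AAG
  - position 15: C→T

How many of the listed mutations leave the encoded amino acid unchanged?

Codon 1: ATG (Met) → AAG (Lys) — missense.
Codon 2: GGG (Gly) → TGG (Trp) — missense.
Codon 3: ATG (Met) → AAG (Lys) — missense.
Codon 4: AAA (Lys) → AAG (Lys) — synonymous.
Codon 5: ACC (Thr) → ACT (Thr) — synonymous.
Synonymous: 2 of 5.

2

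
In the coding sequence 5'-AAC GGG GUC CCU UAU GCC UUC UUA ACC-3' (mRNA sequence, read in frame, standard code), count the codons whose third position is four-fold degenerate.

Codon 1 AAC (Asn): third position 2-fold.
Codon 2 GGG (Gly): third position 4-fold.
Codon 3 GUC (Val): third position 4-fold.
Codon 4 CCU (Pro): third position 4-fold.
Codon 5 UAU (Tyr): third position 2-fold.
Codon 6 GCC (Ala): third position 4-fold.
Codon 7 UUC (Phe): third position 2-fold.
Codon 8 UUA (Leu): third position 2-fold.
Codon 9 ACC (Thr): third position 4-fold.
Four-fold degenerate third positions: 5.

5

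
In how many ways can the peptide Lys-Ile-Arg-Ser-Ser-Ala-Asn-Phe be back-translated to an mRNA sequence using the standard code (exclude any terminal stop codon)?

Lys: 2 codons.
Ile: 3 codons.
Arg: 6 codons.
Ser: 6 codons.
Ser: 6 codons.
Ala: 4 codons.
Asn: 2 codons.
Phe: 2 codons.
2 × 3 × 6 × 6 × 6 × 4 × 2 × 2 = 20736.

20736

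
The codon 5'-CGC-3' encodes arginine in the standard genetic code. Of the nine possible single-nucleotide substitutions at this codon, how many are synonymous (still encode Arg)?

3

Position 1: none → 0 synonymous.
Position 2: none → 0 synonymous.
Position 3: CGT, CGA, CGG → 3 synonymous.
Total: 0 + 0 + 3 = 3.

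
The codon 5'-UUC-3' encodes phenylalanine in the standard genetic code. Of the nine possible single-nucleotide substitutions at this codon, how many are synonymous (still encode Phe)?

Position 1: none → 0 synonymous.
Position 2: none → 0 synonymous.
Position 3: UUU → 1 synonymous.
Total: 0 + 0 + 1 = 1.

1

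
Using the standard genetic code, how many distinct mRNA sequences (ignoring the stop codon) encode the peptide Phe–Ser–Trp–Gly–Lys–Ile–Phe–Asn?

Phe: 2 codons.
Ser: 6 codons.
Trp: 1 codon.
Gly: 4 codons.
Lys: 2 codons.
Ile: 3 codons.
Phe: 2 codons.
Asn: 2 codons.
2 × 6 × 1 × 4 × 2 × 3 × 2 × 2 = 1152.

1152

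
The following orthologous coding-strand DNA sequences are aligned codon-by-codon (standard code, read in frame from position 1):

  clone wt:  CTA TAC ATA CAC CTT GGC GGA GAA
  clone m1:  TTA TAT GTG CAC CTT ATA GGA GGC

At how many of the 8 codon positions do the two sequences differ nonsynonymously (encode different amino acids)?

Codon 1: CTA Leu / TTA Leu — synonymous.
Codon 2: TAC Tyr / TAT Tyr — synonymous.
Codon 3: ATA Ile / GTG Val — nonsynonymous.
Codon 4: CAC His / CAC His — identical.
Codon 5: CTT Leu / CTT Leu — identical.
Codon 6: GGC Gly / ATA Ile — nonsynonymous.
Codon 7: GGA Gly / GGA Gly — identical.
Codon 8: GAA Glu / GGC Gly — nonsynonymous.
Nonsynonymous differences: 3.

3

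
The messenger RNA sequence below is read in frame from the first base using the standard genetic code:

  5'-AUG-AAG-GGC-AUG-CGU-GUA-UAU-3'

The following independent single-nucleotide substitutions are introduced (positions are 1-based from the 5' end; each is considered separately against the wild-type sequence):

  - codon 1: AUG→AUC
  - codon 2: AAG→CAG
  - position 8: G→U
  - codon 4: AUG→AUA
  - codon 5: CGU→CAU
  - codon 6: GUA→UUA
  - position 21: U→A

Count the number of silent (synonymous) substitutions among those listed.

0

Codon 1: AUG (Met) → AUC (Ile) — missense.
Codon 2: AAG (Lys) → CAG (Gln) — missense.
Codon 3: GGC (Gly) → GUC (Val) — missense.
Codon 4: AUG (Met) → AUA (Ile) — missense.
Codon 5: CGU (Arg) → CAU (His) — missense.
Codon 6: GUA (Val) → UUA (Leu) — missense.
Codon 7: UAU (Tyr) → UAA (Stop) — nonsense.
Synonymous: 0 of 7.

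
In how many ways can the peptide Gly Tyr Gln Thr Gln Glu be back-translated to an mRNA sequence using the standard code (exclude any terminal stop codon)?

256

Gly: 4 codons.
Tyr: 2 codons.
Gln: 2 codons.
Thr: 4 codons.
Gln: 2 codons.
Glu: 2 codons.
4 × 2 × 2 × 4 × 2 × 2 = 256.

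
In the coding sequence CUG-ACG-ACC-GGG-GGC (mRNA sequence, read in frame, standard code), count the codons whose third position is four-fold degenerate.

5

Codon 1 CUG (Leu): third position 4-fold.
Codon 2 ACG (Thr): third position 4-fold.
Codon 3 ACC (Thr): third position 4-fold.
Codon 4 GGG (Gly): third position 4-fold.
Codon 5 GGC (Gly): third position 4-fold.
Four-fold degenerate third positions: 5.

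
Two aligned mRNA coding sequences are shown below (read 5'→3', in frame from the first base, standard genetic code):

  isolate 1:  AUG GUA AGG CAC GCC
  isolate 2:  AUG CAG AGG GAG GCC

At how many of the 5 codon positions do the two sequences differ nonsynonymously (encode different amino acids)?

Codon 1: AUG Met / AUG Met — identical.
Codon 2: GUA Val / CAG Gln — nonsynonymous.
Codon 3: AGG Arg / AGG Arg — identical.
Codon 4: CAC His / GAG Glu — nonsynonymous.
Codon 5: GCC Ala / GCC Ala — identical.
Nonsynonymous differences: 2.

2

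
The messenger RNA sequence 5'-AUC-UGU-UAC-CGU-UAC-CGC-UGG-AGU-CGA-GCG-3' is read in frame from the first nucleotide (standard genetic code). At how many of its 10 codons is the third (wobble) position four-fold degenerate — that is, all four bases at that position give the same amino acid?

Codon 1 AUC (Ile): third position 3-fold.
Codon 2 UGU (Cys): third position 2-fold.
Codon 3 UAC (Tyr): third position 2-fold.
Codon 4 CGU (Arg): third position 4-fold.
Codon 5 UAC (Tyr): third position 2-fold.
Codon 6 CGC (Arg): third position 4-fold.
Codon 7 UGG (Trp): third position 1-fold.
Codon 8 AGU (Ser): third position 2-fold.
Codon 9 CGA (Arg): third position 4-fold.
Codon 10 GCG (Ala): third position 4-fold.
Four-fold degenerate third positions: 4.

4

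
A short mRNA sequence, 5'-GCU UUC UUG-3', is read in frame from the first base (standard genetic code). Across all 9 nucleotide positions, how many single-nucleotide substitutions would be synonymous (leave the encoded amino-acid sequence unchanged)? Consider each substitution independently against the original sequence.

Codon 1 (GCU, Ala): 3 synonymous substitutions.
Codon 2 (UUC, Phe): 1 synonymous substitution.
Codon 3 (UUG, Leu): 2 synonymous substitutions.
Total: 3 + 1 + 2 = 6.

6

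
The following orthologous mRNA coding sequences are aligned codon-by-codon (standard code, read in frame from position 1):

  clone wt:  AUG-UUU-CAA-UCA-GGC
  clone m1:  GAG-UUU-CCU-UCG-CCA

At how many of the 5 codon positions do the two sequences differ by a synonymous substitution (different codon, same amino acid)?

1

Codon 1: AUG Met / GAG Glu — nonsynonymous.
Codon 2: UUU Phe / UUU Phe — identical.
Codon 3: CAA Gln / CCU Pro — nonsynonymous.
Codon 4: UCA Ser / UCG Ser — synonymous.
Codon 5: GGC Gly / CCA Pro — nonsynonymous.
Synonymous differences: 1.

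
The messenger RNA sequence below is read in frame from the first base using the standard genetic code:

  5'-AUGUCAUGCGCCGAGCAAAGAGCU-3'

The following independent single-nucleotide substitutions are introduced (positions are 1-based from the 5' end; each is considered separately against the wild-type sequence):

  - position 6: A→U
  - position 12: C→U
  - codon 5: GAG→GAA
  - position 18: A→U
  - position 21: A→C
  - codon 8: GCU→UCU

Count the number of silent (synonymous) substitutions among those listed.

Codon 2: UCA (Ser) → UCU (Ser) — synonymous.
Codon 4: GCC (Ala) → GCU (Ala) — synonymous.
Codon 5: GAG (Glu) → GAA (Glu) — synonymous.
Codon 6: CAA (Gln) → CAU (His) — missense.
Codon 7: AGA (Arg) → AGC (Ser) — missense.
Codon 8: GCU (Ala) → UCU (Ser) — missense.
Synonymous: 3 of 6.

3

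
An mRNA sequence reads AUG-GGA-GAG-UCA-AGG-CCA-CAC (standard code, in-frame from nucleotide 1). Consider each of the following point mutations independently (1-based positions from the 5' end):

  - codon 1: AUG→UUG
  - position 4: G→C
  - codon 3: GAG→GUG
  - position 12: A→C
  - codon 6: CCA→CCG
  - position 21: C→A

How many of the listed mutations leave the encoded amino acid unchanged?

2

Codon 1: AUG (Met) → UUG (Leu) — missense.
Codon 2: GGA (Gly) → CGA (Arg) — missense.
Codon 3: GAG (Glu) → GUG (Val) — missense.
Codon 4: UCA (Ser) → UCC (Ser) — synonymous.
Codon 6: CCA (Pro) → CCG (Pro) — synonymous.
Codon 7: CAC (His) → CAA (Gln) — missense.
Synonymous: 2 of 6.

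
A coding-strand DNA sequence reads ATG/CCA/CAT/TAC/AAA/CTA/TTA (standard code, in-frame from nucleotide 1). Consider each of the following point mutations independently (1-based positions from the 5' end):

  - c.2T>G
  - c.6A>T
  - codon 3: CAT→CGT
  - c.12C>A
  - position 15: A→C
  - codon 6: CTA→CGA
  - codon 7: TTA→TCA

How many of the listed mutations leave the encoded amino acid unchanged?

Codon 1: ATG (Met) → AGG (Arg) — missense.
Codon 2: CCA (Pro) → CCT (Pro) — synonymous.
Codon 3: CAT (His) → CGT (Arg) — missense.
Codon 4: TAC (Tyr) → TAA (Stop) — nonsense.
Codon 5: AAA (Lys) → AAC (Asn) — missense.
Codon 6: CTA (Leu) → CGA (Arg) — missense.
Codon 7: TTA (Leu) → TCA (Ser) — missense.
Synonymous: 1 of 7.

1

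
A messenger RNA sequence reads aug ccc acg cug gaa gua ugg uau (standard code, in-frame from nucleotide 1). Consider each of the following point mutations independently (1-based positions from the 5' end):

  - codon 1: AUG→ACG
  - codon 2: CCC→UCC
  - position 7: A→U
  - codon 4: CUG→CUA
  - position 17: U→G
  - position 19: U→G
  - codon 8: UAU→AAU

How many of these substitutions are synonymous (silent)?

Codon 1: AUG (Met) → ACG (Thr) — missense.
Codon 2: CCC (Pro) → UCC (Ser) — missense.
Codon 3: ACG (Thr) → UCG (Ser) — missense.
Codon 4: CUG (Leu) → CUA (Leu) — synonymous.
Codon 6: GUA (Val) → GGA (Gly) — missense.
Codon 7: UGG (Trp) → GGG (Gly) — missense.
Codon 8: UAU (Tyr) → AAU (Asn) — missense.
Synonymous: 1 of 7.

1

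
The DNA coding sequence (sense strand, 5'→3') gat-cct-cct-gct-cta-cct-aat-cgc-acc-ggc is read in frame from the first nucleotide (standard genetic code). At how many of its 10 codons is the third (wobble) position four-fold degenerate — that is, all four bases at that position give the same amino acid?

Codon 1 GAT (Asp): third position 2-fold.
Codon 2 CCT (Pro): third position 4-fold.
Codon 3 CCT (Pro): third position 4-fold.
Codon 4 GCT (Ala): third position 4-fold.
Codon 5 CTA (Leu): third position 4-fold.
Codon 6 CCT (Pro): third position 4-fold.
Codon 7 AAT (Asn): third position 2-fold.
Codon 8 CGC (Arg): third position 4-fold.
Codon 9 ACC (Thr): third position 4-fold.
Codon 10 GGC (Gly): third position 4-fold.
Four-fold degenerate third positions: 8.

8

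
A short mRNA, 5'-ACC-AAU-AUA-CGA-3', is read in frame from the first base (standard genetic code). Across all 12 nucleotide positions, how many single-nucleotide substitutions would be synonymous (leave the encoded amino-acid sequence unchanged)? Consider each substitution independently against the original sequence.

10

Codon 1 (ACC, Thr): 3 synonymous substitutions.
Codon 2 (AAU, Asn): 1 synonymous substitution.
Codon 3 (AUA, Ile): 2 synonymous substitutions.
Codon 4 (CGA, Arg): 4 synonymous substitutions.
Total: 3 + 1 + 2 + 4 = 10.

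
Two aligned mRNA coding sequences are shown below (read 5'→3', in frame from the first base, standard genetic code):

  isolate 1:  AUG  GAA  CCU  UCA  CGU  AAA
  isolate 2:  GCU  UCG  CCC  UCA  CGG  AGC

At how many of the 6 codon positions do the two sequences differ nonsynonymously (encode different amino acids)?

3

Codon 1: AUG Met / GCU Ala — nonsynonymous.
Codon 2: GAA Glu / UCG Ser — nonsynonymous.
Codon 3: CCU Pro / CCC Pro — synonymous.
Codon 4: UCA Ser / UCA Ser — identical.
Codon 5: CGU Arg / CGG Arg — synonymous.
Codon 6: AAA Lys / AGC Ser — nonsynonymous.
Nonsynonymous differences: 3.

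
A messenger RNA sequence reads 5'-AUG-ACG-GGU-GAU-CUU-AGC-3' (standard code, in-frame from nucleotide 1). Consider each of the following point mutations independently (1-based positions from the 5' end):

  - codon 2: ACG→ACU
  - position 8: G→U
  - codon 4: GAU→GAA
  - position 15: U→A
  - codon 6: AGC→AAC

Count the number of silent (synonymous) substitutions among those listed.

Codon 2: ACG (Thr) → ACU (Thr) — synonymous.
Codon 3: GGU (Gly) → GUU (Val) — missense.
Codon 4: GAU (Asp) → GAA (Glu) — missense.
Codon 5: CUU (Leu) → CUA (Leu) — synonymous.
Codon 6: AGC (Ser) → AAC (Asn) — missense.
Synonymous: 2 of 5.

2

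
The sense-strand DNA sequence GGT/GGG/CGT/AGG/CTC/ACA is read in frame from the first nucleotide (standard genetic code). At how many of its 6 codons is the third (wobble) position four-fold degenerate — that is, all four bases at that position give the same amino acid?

Codon 1 GGT (Gly): third position 4-fold.
Codon 2 GGG (Gly): third position 4-fold.
Codon 3 CGT (Arg): third position 4-fold.
Codon 4 AGG (Arg): third position 2-fold.
Codon 5 CTC (Leu): third position 4-fold.
Codon 6 ACA (Thr): third position 4-fold.
Four-fold degenerate third positions: 5.

5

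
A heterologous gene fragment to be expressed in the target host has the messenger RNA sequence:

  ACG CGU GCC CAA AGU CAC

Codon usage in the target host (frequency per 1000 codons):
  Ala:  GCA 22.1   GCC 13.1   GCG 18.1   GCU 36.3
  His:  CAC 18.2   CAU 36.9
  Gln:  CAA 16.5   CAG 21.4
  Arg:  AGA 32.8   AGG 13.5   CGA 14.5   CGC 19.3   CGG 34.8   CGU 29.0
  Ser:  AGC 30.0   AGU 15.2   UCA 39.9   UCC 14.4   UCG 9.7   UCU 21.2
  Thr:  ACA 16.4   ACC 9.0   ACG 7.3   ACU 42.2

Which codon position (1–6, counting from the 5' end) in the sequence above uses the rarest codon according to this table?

Codon 1 ACG (Thr): 7.3 per 1000.
Codon 2 CGU (Arg): 29.0 per 1000.
Codon 3 GCC (Ala): 13.1 per 1000.
Codon 4 CAA (Gln): 16.5 per 1000.
Codon 5 AGU (Ser): 15.2 per 1000.
Codon 6 CAC (His): 18.2 per 1000.
Lowest frequency is 7.3 at codon 1.

1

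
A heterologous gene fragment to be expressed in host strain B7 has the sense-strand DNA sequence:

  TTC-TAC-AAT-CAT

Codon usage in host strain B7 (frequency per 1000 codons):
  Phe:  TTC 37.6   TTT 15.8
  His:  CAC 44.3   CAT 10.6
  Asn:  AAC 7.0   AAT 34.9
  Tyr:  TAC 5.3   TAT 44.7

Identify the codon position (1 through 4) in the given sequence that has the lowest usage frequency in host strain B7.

Codon 1 TTC (Phe): 37.6 per 1000.
Codon 2 TAC (Tyr): 5.3 per 1000.
Codon 3 AAT (Asn): 34.9 per 1000.
Codon 4 CAT (His): 10.6 per 1000.
Lowest frequency is 5.3 at codon 2.

2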